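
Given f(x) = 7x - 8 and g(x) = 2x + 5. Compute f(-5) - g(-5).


-38


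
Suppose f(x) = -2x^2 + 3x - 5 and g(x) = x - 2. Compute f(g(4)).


g(4) = 2
f(2) = (-2)*(2)^2 + 3*(2) - 5 = -7

-7


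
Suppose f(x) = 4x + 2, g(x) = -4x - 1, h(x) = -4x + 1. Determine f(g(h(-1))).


h(-1) = 5
g(5) = -21
f(-21) = -82

-82


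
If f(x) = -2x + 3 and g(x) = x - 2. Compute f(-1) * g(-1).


f(-1) = 5
g(-1) = -3
Product = -15

-15


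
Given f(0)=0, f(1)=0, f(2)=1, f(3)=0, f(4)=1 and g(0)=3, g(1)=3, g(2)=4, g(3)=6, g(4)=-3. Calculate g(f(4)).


f(4) = 1
g(1) = 3

3


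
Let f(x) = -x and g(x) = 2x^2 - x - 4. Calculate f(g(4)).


g(4) = 24
f(24) = -24

-24


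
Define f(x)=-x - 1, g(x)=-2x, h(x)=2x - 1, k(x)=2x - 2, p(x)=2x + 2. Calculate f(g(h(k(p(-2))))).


-27


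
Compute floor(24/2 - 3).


9


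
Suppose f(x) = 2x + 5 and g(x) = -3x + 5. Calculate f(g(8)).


g(8) = -19
f(-19) = -33

-33


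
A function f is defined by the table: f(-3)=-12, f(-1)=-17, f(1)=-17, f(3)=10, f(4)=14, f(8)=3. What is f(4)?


Reading from the table at x = 4

14


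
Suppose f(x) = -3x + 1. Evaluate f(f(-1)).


f(-1) = 4
f(4) = -11

-11


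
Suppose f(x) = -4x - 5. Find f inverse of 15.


-5


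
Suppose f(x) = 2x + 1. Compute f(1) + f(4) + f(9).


f(1) = 3
f(4) = 9
f(9) = 19
Sum = 31

31


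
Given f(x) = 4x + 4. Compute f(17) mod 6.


0


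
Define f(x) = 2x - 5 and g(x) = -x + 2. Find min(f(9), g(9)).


f(9) = 13
g(9) = -7
min = -7

-7


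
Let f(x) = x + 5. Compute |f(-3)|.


f(-3) = 2
|2| = 2

2


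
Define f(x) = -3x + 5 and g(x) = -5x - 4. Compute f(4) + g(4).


f(4) = -7
g(4) = -24
Sum = -31

-31


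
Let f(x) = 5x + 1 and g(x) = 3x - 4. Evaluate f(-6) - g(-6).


f(-6) = -29
g(-6) = -22
Difference = -7

-7


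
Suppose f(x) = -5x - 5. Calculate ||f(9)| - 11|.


39


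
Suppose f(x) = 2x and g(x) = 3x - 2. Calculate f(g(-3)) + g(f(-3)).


f(g(-3)) = -22
g(f(-3)) = -20
Sum = -42

-42


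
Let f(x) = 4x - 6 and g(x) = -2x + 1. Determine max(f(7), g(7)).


f(7) = 22
g(7) = -13
max = 22

22


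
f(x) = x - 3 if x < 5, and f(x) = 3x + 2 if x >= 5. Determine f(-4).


-4 satisfies x < 5
f(-4) = -7

-7


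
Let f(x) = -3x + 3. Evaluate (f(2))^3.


-27


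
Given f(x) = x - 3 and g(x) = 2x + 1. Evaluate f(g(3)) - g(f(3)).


f(g(3)) = 4
g(f(3)) = 1
Difference = 3

3


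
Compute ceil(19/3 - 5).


19/3 = 6.3333
6.3333 - 5 = 1.3333
ceil(1.3333) = 2

2


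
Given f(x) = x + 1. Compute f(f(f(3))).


f(3) = 4
f(4) = 5
f(5) = 6

6


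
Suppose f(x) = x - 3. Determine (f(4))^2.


f(4) = 1
(1)^2 = 1

1


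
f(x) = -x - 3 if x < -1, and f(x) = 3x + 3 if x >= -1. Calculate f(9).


9 satisfies x >= -1
f(9) = 30

30


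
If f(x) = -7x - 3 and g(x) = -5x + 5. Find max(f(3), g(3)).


f(3) = -24
g(3) = -10
max = -10

-10


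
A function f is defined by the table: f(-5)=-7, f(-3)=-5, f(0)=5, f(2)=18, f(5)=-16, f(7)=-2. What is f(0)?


5


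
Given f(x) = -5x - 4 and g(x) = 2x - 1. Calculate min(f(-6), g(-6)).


f(-6) = 26
g(-6) = -13
min = -13

-13


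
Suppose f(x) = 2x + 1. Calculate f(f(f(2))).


f(2) = 5
f(5) = 11
f(11) = 23

23


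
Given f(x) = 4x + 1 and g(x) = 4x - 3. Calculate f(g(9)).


g(9) = 33
f(33) = 133

133


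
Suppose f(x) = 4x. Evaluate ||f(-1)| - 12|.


8


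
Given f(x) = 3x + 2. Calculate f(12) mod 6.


2


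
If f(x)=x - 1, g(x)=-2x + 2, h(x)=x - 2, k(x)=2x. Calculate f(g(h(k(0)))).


5


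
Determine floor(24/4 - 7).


24/4 = 6
6 - 7 = -1
floor(-1) = -1

-1


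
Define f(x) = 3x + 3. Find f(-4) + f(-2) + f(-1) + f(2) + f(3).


9


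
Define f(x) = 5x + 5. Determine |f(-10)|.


f(-10) = -45
|-45| = 45

45


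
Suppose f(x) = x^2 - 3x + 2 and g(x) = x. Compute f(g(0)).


g(0) = 0
f(0) = 1*(0)^2 - 3*(0) + 2 = 2

2


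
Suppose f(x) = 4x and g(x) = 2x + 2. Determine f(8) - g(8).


14


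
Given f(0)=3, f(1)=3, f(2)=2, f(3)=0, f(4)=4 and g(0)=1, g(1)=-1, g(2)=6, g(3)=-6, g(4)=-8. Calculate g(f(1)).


f(1) = 3
g(3) = -6

-6


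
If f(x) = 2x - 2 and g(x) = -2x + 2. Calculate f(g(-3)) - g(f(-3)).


f(g(-3)) = 14
g(f(-3)) = 18
Difference = -4

-4


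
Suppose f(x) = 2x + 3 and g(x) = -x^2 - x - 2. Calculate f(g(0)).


g(0) = -2
f(-2) = -1

-1


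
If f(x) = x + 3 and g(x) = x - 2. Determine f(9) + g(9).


f(9) = 12
g(9) = 7
Sum = 19

19


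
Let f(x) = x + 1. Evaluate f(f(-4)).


f(-4) = -3
f(-3) = -2

-2


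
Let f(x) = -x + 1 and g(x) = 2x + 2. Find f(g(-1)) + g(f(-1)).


f(g(-1)) = 1
g(f(-1)) = 6
Sum = 7

7


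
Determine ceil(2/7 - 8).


2/7 = 0.2857
0.2857 - 8 = -7.7143
ceil(-7.7143) = -7

-7


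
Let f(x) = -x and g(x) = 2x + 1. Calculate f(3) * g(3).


f(3) = -3
g(3) = 7
Product = -21

-21


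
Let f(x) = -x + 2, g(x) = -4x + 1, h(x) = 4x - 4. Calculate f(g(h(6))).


h(6) = 20
g(20) = -79
f(-79) = 81

81


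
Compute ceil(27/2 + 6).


27/2 = 13.5
13.5 + 6 = 19.5
ceil(19.5) = 20

20


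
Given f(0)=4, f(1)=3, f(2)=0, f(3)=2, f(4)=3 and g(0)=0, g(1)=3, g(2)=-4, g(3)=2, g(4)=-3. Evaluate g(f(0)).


f(0) = 4
g(4) = -3

-3


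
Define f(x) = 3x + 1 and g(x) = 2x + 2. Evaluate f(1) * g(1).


f(1) = 4
g(1) = 4
Product = 16

16


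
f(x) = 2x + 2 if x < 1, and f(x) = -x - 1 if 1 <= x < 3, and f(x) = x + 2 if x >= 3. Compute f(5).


5 satisfies x >= 3
f(5) = 7

7


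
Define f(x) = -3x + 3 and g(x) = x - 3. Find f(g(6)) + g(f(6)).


f(g(6)) = -6
g(f(6)) = -18
Sum = -24

-24


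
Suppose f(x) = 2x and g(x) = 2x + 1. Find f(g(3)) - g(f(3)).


f(g(3)) = 14
g(f(3)) = 13
Difference = 1

1


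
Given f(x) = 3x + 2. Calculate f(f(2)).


f(2) = 8
f(8) = 26

26


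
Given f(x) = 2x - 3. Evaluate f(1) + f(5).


f(1) = -1
f(5) = 7
Sum = 6

6


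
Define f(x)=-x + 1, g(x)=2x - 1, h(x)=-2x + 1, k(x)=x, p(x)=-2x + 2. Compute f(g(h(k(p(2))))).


p(2) = -2
k(-2) = -2
h(-2) = 5
g(5) = 9
f(9) = -8

-8


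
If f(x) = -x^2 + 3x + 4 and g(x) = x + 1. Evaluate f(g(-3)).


g(-3) = -2
f(-2) = (-1)*(-2)^2 + 3*(-2) + 4 = -6

-6


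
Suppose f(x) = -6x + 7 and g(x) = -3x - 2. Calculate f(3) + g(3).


f(3) = -11
g(3) = -11
Sum = -22

-22


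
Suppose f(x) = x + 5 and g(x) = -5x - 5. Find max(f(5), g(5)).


f(5) = 10
g(5) = -30
max = 10

10


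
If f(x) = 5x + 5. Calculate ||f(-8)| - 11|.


f(-8) = -35
|-35| = 35
|35 - 11| = 24

24


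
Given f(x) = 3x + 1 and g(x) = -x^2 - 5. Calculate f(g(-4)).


-62


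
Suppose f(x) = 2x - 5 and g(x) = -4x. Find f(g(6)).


g(6) = -24
f(-24) = -53

-53


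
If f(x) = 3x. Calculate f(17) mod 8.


f(17) = 51
51 mod 8 = 3

3


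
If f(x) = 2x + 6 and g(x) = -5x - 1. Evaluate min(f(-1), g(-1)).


f(-1) = 4
g(-1) = 4
min = 4

4


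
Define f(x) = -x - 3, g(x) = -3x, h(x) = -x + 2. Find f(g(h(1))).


h(1) = 1
g(1) = -3
f(-3) = 0

0


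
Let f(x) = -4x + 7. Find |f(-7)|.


35


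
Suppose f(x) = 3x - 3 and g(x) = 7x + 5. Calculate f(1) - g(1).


f(1) = 0
g(1) = 12
Difference = -12

-12


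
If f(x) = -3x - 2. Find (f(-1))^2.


1


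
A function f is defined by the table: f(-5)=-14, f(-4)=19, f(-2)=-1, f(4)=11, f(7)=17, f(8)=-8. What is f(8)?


-8


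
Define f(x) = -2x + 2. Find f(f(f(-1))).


f(-1) = 4
f(4) = -6
f(-6) = 14

14


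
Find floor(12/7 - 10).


12/7 = 1.7143
1.7143 - 10 = -8.2857
floor(-8.2857) = -9

-9


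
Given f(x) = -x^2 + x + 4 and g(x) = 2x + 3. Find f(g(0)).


g(0) = 3
f(3) = (-1)*(3)^2 + 1*(3) + 4 = -2

-2


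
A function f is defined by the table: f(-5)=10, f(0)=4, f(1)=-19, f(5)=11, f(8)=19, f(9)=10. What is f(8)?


Reading from the table at x = 8

19


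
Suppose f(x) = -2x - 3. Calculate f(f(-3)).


f(-3) = 3
f(3) = -9

-9


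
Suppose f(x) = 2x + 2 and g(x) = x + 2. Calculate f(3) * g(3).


f(3) = 8
g(3) = 5
Product = 40

40


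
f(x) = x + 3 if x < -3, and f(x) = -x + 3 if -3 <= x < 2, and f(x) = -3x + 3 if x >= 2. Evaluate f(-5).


-5 satisfies x < -3
f(-5) = -2

-2


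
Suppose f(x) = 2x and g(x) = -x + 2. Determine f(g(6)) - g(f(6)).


f(g(6)) = -8
g(f(6)) = -10
Difference = 2

2


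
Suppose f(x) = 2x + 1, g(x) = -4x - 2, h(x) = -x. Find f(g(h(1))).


h(1) = -1
g(-1) = 2
f(2) = 5

5


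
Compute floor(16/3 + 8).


16/3 = 5.3333
5.3333 + 8 = 13.3333
floor(13.3333) = 13

13


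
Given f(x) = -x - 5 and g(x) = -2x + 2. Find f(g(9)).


g(9) = -16
f(-16) = 11

11


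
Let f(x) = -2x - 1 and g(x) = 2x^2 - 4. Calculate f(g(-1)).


g(-1) = -2
f(-2) = 3

3


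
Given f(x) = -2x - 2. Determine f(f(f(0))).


f(0) = -2
f(-2) = 2
f(2) = -6

-6


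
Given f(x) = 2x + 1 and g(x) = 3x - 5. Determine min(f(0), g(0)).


f(0) = 1
g(0) = -5
min = -5

-5


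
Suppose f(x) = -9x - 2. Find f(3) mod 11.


f(3) = -29
-29 mod 11 = 4

4


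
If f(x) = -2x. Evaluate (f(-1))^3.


f(-1) = 2
(2)^3 = 8

8


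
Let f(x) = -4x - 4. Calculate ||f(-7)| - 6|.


f(-7) = 24
|24| = 24
|24 - 6| = 18

18


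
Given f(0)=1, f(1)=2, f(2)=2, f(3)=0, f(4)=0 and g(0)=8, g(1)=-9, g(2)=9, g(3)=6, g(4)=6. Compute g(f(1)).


9


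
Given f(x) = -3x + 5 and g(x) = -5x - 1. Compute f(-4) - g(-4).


-2


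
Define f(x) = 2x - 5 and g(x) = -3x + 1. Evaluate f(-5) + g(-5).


1


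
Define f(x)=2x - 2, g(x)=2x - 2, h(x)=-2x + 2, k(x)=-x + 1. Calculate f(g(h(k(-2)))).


-22


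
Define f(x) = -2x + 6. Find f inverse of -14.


Solve -2x + 6 = -14
x = (-14 - 6) / (-2) = 10

10


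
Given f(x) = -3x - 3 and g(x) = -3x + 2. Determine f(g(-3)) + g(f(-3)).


f(g(-3)) = -36
g(f(-3)) = -16
Sum = -52

-52


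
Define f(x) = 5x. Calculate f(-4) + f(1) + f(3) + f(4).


20


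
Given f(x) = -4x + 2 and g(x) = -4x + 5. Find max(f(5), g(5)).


f(5) = -18
g(5) = -15
max = -15

-15


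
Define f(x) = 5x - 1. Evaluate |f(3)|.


f(3) = 14
|14| = 14

14


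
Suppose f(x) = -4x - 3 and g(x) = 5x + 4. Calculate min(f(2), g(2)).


f(2) = -11
g(2) = 14
min = -11

-11


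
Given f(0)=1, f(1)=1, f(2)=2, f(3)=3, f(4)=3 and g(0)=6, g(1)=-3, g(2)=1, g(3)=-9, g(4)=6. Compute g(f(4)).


-9


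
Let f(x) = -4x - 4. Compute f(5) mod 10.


f(5) = -24
-24 mod 10 = 6

6


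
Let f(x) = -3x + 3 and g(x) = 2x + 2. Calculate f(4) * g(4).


-90


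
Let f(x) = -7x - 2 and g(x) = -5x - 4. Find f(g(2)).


g(2) = -14
f(-14) = 96

96


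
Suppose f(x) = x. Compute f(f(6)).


6


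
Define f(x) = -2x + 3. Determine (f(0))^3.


f(0) = 3
(3)^3 = 27

27


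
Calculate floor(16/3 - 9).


16/3 = 5.3333
5.3333 - 9 = -3.6667
floor(-3.6667) = -4

-4


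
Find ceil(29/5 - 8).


29/5 = 5.8
5.8 - 8 = -2.2
ceil(-2.2) = -2

-2


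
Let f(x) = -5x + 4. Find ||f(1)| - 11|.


10


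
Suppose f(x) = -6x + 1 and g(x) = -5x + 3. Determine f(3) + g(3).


f(3) = -17
g(3) = -12
Sum = -29

-29


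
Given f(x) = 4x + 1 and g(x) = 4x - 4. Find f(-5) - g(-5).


f(-5) = -19
g(-5) = -24
Difference = 5

5


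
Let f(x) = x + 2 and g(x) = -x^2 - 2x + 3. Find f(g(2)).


-3


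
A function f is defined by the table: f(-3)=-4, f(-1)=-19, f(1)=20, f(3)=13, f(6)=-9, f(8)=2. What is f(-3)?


Reading from the table at x = -3

-4


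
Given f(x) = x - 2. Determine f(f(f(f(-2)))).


f(-2) = -4
f(-4) = -6
f(-6) = -8
f(-8) = -10

-10


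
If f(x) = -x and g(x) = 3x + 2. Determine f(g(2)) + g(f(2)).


f(g(2)) = -8
g(f(2)) = -4
Sum = -12

-12


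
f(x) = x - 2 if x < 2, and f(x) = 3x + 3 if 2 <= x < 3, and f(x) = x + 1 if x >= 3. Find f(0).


0 satisfies x < 2
f(0) = -2

-2


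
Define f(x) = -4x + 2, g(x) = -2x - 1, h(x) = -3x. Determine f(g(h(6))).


h(6) = -18
g(-18) = 35
f(35) = -138

-138


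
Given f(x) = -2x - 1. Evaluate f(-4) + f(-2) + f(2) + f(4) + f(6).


f(-4) = 7
f(-2) = 3
f(2) = -5
f(4) = -9
f(6) = -13
Sum = -17

-17


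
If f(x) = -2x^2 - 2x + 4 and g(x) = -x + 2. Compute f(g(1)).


g(1) = 1
f(1) = (-2)*(1)^2 - 2*(1) + 4 = 0

0


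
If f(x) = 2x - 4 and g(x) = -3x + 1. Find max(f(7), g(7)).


f(7) = 10
g(7) = -20
max = 10

10


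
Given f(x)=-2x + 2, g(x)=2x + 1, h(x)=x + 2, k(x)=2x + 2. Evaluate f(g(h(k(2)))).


k(2) = 6
h(6) = 8
g(8) = 17
f(17) = -32

-32


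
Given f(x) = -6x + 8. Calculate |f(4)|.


f(4) = -16
|-16| = 16

16


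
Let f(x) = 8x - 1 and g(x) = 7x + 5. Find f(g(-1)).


g(-1) = -2
f(-2) = -17

-17


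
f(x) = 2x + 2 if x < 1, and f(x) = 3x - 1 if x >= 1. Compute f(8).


8 satisfies x >= 1
f(8) = 23

23


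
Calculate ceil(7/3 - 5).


7/3 = 2.3333
2.3333 - 5 = -2.6667
ceil(-2.6667) = -2

-2


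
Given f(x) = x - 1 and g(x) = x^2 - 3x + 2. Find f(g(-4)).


g(-4) = 30
f(30) = 29

29


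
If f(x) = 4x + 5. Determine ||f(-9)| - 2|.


f(-9) = -31
|-31| = 31
|31 - 2| = 29

29


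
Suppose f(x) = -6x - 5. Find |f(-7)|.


37


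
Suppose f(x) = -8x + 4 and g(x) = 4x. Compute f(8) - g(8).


f(8) = -60
g(8) = 32
Difference = -92

-92


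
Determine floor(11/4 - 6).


11/4 = 2.75
2.75 - 6 = -3.25
floor(-3.25) = -4

-4


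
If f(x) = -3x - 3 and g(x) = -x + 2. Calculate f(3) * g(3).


f(3) = -12
g(3) = -1
Product = 12

12


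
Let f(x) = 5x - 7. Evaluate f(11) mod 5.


f(11) = 48
48 mod 5 = 3

3


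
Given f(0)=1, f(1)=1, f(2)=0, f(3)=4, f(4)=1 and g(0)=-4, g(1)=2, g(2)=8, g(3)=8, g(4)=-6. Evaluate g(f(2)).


f(2) = 0
g(0) = -4

-4


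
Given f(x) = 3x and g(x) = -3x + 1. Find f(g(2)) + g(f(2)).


f(g(2)) = -15
g(f(2)) = -17
Sum = -32

-32


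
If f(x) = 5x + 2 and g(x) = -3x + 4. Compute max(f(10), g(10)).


f(10) = 52
g(10) = -26
max = 52

52


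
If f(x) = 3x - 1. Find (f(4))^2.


121


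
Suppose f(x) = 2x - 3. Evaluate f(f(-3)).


-21


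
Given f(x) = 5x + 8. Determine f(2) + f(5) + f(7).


f(2) = 18
f(5) = 33
f(7) = 43
Sum = 94

94


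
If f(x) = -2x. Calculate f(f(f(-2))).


f(-2) = 4
f(4) = -8
f(-8) = 16

16


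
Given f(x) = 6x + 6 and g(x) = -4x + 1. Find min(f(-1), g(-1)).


f(-1) = 0
g(-1) = 5
min = 0

0


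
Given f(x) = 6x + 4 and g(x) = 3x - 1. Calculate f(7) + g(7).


f(7) = 46
g(7) = 20
Sum = 66

66


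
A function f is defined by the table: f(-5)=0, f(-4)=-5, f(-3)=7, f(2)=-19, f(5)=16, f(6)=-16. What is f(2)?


Reading from the table at x = 2

-19


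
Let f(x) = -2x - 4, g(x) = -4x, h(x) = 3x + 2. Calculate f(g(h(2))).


h(2) = 8
g(8) = -32
f(-32) = 60

60


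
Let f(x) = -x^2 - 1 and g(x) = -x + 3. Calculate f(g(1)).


g(1) = 2
f(2) = (-1)*(2)^2 - 1 = -5

-5


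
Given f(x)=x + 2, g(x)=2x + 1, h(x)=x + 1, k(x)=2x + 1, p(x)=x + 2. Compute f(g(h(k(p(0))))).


p(0) = 2
k(2) = 5
h(5) = 6
g(6) = 13
f(13) = 15

15


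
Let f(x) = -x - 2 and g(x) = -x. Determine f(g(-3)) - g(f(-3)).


f(g(-3)) = -5
g(f(-3)) = -1
Difference = -4

-4


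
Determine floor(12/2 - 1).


12/2 = 6
6 - 1 = 5
floor(5) = 5

5


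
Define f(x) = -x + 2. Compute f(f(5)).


f(5) = -3
f(-3) = 5

5


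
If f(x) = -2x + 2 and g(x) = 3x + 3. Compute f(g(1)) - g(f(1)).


f(g(1)) = -10
g(f(1)) = 3
Difference = -13

-13


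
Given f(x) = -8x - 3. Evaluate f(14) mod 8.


f(14) = -115
-115 mod 8 = 5

5


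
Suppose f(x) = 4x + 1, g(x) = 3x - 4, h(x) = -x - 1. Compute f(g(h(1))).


h(1) = -2
g(-2) = -10
f(-10) = -39

-39


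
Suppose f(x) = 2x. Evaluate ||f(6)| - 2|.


f(6) = 12
|12| = 12
|12 - 2| = 10

10


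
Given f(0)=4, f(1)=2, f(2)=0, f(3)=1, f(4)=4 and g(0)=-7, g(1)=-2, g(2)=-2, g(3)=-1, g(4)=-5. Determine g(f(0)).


f(0) = 4
g(4) = -5

-5


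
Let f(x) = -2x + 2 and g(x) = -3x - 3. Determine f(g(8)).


g(8) = -27
f(-27) = 56

56


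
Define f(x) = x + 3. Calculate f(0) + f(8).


f(0) = 3
f(8) = 11
Sum = 14

14


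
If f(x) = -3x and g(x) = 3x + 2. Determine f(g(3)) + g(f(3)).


f(g(3)) = -33
g(f(3)) = -25
Sum = -58

-58


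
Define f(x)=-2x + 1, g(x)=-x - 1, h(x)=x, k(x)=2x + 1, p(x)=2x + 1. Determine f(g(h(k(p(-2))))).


p(-2) = -3
k(-3) = -5
h(-5) = -5
g(-5) = 4
f(4) = -7

-7


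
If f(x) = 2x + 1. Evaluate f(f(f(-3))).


f(-3) = -5
f(-5) = -9
f(-9) = -17

-17


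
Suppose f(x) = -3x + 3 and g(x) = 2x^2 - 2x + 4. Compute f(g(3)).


g(3) = 16
f(16) = -45

-45


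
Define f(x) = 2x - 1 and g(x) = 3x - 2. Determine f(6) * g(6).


f(6) = 11
g(6) = 16
Product = 176

176


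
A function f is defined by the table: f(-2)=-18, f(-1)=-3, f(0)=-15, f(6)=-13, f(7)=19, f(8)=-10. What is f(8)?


Reading from the table at x = 8

-10


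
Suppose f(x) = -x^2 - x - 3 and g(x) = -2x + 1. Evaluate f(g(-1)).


g(-1) = 3
f(3) = (-1)*(3)^2 - 1*(3) - 3 = -15

-15


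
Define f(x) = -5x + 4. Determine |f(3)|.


f(3) = -11
|-11| = 11

11


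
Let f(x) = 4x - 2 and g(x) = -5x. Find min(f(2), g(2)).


-10


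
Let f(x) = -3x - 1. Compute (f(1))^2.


f(1) = -4
(-4)^2 = 16

16


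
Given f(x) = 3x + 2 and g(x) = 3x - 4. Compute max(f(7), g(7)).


f(7) = 23
g(7) = 17
max = 23

23


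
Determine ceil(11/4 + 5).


11/4 = 2.75
2.75 + 5 = 7.75
ceil(7.75) = 8

8


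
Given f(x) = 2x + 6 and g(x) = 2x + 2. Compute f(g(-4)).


g(-4) = -6
f(-6) = -6

-6


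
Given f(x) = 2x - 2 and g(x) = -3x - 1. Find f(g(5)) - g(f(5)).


f(g(5)) = -34
g(f(5)) = -25
Difference = -9

-9


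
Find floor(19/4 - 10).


19/4 = 4.75
4.75 - 10 = -5.25
floor(-5.25) = -6

-6


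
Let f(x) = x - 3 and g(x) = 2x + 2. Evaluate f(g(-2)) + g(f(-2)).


f(g(-2)) = -5
g(f(-2)) = -8
Sum = -13

-13


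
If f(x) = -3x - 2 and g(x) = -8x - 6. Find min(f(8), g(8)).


f(8) = -26
g(8) = -70
min = -70

-70


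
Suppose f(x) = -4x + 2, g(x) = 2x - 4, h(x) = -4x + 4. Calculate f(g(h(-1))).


h(-1) = 8
g(8) = 12
f(12) = -46

-46


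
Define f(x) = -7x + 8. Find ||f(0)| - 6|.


f(0) = 8
|8| = 8
|8 - 6| = 2

2


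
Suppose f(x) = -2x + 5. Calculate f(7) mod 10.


f(7) = -9
-9 mod 10 = 1

1


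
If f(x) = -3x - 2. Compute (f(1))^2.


f(1) = -5
(-5)^2 = 25

25


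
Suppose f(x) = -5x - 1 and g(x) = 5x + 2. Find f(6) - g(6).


-63


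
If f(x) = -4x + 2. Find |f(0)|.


f(0) = 2
|2| = 2

2


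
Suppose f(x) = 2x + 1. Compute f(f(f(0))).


f(0) = 1
f(1) = 3
f(3) = 7

7


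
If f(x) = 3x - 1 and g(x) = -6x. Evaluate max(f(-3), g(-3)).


18


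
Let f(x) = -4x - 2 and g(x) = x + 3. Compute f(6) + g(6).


f(6) = -26
g(6) = 9
Sum = -17

-17


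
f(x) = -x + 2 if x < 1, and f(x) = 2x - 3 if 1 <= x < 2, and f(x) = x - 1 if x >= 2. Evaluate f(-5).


-5 satisfies x < 1
f(-5) = 7

7


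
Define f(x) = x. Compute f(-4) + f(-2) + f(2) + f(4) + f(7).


f(-4) = -4
f(-2) = -2
f(2) = 2
f(4) = 4
f(7) = 7
Sum = 7

7


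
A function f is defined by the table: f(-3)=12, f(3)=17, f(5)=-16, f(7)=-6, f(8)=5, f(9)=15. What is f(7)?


Reading from the table at x = 7

-6


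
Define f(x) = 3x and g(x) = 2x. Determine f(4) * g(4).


96


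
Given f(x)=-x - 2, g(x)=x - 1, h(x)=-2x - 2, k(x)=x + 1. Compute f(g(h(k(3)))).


k(3) = 4
h(4) = -10
g(-10) = -11
f(-11) = 9

9


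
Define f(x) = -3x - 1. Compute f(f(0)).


f(0) = -1
f(-1) = 2

2


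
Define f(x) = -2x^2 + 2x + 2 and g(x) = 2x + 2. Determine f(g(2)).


-58


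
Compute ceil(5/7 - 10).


-9


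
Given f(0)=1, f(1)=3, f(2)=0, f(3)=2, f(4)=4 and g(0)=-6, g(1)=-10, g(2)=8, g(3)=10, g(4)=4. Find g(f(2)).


-6


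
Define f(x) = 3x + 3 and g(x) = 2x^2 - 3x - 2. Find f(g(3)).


g(3) = 7
f(7) = 24

24


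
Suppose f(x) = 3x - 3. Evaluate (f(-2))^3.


f(-2) = -9
(-9)^3 = -729

-729


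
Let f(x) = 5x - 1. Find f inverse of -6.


-1


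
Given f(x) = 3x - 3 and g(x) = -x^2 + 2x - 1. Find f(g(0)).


g(0) = -1
f(-1) = -6

-6


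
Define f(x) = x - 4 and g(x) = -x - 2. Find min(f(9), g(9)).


f(9) = 5
g(9) = -11
min = -11

-11


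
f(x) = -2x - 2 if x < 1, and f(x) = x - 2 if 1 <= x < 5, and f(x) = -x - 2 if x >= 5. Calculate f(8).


8 satisfies x >= 5
f(8) = -10

-10


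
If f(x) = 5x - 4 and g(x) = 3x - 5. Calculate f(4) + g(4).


f(4) = 16
g(4) = 7
Sum = 23

23


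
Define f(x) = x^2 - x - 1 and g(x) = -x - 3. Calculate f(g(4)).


g(4) = -7
f(-7) = 1*(-7)^2 - 1*(-7) - 1 = 55

55


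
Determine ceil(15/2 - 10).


-2


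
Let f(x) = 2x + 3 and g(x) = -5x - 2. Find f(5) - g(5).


f(5) = 13
g(5) = -27
Difference = 40

40


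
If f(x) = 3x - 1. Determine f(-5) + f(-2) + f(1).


f(-5) = -16
f(-2) = -7
f(1) = 2
Sum = -21

-21


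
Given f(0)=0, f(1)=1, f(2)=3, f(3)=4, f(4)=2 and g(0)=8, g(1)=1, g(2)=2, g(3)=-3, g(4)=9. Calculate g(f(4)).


2


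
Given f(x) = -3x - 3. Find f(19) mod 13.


f(19) = -60
-60 mod 13 = 5

5


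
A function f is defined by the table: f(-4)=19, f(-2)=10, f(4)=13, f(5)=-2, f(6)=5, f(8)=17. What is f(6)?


Reading from the table at x = 6

5


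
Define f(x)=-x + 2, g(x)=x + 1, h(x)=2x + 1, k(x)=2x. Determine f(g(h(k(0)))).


k(0) = 0
h(0) = 1
g(1) = 2
f(2) = 0

0


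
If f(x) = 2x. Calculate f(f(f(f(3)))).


f(3) = 6
f(6) = 12
f(12) = 24
f(24) = 48

48


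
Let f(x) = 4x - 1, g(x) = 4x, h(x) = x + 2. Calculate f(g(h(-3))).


h(-3) = -1
g(-1) = -4
f(-4) = -17

-17


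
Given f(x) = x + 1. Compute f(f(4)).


f(4) = 5
f(5) = 6

6


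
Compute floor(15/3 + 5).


15/3 = 5
5 + 5 = 10
floor(10) = 10

10


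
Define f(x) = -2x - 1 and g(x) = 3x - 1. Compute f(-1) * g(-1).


f(-1) = 1
g(-1) = -4
Product = -4

-4


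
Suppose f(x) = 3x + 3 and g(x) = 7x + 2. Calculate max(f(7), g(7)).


f(7) = 24
g(7) = 51
max = 51

51


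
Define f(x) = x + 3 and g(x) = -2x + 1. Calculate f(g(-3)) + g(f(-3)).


f(g(-3)) = 10
g(f(-3)) = 1
Sum = 11

11


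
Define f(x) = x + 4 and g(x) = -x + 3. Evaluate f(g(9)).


g(9) = -6
f(-6) = -2

-2


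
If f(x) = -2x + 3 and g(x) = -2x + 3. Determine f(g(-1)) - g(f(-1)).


f(g(-1)) = -7
g(f(-1)) = -7
Difference = 0

0


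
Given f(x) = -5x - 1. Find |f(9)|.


f(9) = -46
|-46| = 46

46


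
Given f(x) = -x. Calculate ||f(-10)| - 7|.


f(-10) = 10
|10| = 10
|10 - 7| = 3

3


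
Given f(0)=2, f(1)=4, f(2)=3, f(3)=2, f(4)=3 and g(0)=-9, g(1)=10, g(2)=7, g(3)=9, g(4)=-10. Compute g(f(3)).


f(3) = 2
g(2) = 7

7


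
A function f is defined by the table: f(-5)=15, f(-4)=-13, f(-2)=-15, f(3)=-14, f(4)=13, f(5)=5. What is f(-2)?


Reading from the table at x = -2

-15


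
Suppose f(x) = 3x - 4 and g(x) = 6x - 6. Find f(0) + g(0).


f(0) = -4
g(0) = -6
Sum = -10

-10


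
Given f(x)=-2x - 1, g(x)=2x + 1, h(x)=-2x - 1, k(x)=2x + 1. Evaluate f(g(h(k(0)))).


k(0) = 1
h(1) = -3
g(-3) = -5
f(-5) = 9

9


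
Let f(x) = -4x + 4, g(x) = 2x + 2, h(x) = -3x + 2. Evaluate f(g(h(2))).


h(2) = -4
g(-4) = -6
f(-6) = 28

28


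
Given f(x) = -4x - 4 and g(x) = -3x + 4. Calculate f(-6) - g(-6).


f(-6) = 20
g(-6) = 22
Difference = -2

-2


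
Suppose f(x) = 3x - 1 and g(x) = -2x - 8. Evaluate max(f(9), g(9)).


f(9) = 26
g(9) = -26
max = 26

26


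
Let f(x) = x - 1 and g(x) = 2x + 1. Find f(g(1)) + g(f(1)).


f(g(1)) = 2
g(f(1)) = 1
Sum = 3

3


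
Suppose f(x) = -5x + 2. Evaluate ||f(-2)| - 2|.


10


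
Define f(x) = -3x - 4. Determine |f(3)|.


f(3) = -13
|-13| = 13

13


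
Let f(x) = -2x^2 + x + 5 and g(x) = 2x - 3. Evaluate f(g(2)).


4


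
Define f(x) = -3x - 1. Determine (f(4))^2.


169


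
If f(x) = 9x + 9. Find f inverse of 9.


Solve 9x + 9 = 9
x = (9 - 9) / 9 = 0

0


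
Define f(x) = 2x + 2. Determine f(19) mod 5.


f(19) = 40
40 mod 5 = 0

0


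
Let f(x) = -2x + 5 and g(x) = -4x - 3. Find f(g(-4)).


g(-4) = 13
f(13) = -21

-21


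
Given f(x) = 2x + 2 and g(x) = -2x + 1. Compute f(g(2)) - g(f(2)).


7


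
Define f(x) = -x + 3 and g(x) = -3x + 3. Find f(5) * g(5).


f(5) = -2
g(5) = -12
Product = 24

24


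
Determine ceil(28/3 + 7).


28/3 = 9.3333
9.3333 + 7 = 16.3333
ceil(16.3333) = 17

17


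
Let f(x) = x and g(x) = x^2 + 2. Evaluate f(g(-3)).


g(-3) = 11
f(11) = 11

11


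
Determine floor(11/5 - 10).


11/5 = 2.2
2.2 - 10 = -7.8
floor(-7.8) = -8

-8


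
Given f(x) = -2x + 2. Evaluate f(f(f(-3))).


f(-3) = 8
f(8) = -14
f(-14) = 30

30


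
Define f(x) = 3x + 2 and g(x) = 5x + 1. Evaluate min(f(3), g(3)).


f(3) = 11
g(3) = 16
min = 11

11


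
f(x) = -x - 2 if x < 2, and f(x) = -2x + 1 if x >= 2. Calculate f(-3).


-3 satisfies x < 2
f(-3) = 1

1


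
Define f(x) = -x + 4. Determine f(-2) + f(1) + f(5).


8


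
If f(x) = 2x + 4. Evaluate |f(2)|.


f(2) = 8
|8| = 8

8


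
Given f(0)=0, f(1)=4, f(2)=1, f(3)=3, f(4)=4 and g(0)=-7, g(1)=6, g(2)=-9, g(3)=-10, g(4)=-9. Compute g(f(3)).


f(3) = 3
g(3) = -10

-10


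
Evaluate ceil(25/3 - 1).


8


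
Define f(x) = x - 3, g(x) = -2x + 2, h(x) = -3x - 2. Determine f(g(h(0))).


h(0) = -2
g(-2) = 6
f(6) = 3

3


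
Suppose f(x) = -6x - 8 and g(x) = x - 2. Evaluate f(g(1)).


g(1) = -1
f(-1) = -2

-2


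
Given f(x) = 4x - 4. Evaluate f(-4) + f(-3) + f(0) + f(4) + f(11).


f(-4) = -20
f(-3) = -16
f(0) = -4
f(4) = 12
f(11) = 40
Sum = 12

12


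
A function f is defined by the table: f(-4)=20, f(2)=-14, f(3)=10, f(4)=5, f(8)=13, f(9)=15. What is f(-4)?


Reading from the table at x = -4

20


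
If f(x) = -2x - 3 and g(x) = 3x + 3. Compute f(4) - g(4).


f(4) = -11
g(4) = 15
Difference = -26

-26


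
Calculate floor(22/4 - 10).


-5


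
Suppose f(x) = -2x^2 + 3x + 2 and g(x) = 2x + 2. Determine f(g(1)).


g(1) = 4
f(4) = (-2)*(4)^2 + 3*(4) + 2 = -18

-18


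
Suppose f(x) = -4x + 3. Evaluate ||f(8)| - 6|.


f(8) = -29
|-29| = 29
|29 - 6| = 23

23


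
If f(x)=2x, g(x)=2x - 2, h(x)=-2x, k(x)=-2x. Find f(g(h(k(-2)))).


k(-2) = 4
h(4) = -8
g(-8) = -18
f(-18) = -36

-36


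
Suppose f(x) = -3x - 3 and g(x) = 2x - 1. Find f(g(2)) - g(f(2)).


f(g(2)) = -12
g(f(2)) = -19
Difference = 7

7


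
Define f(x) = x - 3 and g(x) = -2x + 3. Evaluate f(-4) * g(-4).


f(-4) = -7
g(-4) = 11
Product = -77

-77


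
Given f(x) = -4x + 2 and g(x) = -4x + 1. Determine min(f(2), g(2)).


-7


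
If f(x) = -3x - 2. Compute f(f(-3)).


f(-3) = 7
f(7) = -23

-23


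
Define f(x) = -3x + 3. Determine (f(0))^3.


f(0) = 3
(3)^3 = 27

27


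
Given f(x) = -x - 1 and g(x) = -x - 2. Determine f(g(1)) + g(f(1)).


f(g(1)) = 2
g(f(1)) = 0
Sum = 2

2


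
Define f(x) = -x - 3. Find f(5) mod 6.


f(5) = -8
-8 mod 6 = 4

4


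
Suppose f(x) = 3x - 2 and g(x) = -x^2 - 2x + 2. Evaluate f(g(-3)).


g(-3) = -1
f(-1) = -5

-5


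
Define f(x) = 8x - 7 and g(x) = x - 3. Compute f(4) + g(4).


f(4) = 25
g(4) = 1
Sum = 26

26


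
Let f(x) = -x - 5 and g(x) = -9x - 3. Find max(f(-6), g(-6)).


f(-6) = 1
g(-6) = 51
max = 51

51


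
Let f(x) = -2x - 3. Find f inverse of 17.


-10


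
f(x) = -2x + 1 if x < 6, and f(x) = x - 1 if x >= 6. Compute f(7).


7 satisfies x >= 6
f(7) = 6

6


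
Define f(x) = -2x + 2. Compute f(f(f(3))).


f(3) = -4
f(-4) = 10
f(10) = -18

-18


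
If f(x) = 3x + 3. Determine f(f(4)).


f(4) = 15
f(15) = 48

48


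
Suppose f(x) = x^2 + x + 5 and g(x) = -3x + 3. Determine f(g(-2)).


g(-2) = 9
f(9) = 1*(9)^2 + 1*(9) + 5 = 95

95


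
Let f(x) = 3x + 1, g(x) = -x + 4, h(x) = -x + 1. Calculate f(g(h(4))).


22


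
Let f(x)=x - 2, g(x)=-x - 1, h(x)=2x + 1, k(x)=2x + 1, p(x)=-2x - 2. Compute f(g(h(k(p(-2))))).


p(-2) = 2
k(2) = 5
h(5) = 11
g(11) = -12
f(-12) = -14

-14


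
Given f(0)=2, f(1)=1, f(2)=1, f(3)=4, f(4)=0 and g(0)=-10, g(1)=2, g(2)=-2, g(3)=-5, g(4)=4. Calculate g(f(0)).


f(0) = 2
g(2) = -2

-2


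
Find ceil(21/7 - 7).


21/7 = 3
3 - 7 = -4
ceil(-4) = -4

-4


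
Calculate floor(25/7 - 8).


25/7 = 3.5714
3.5714 - 8 = -4.4286
floor(-4.4286) = -5

-5


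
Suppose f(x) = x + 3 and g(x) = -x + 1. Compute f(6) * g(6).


f(6) = 9
g(6) = -5
Product = -45

-45


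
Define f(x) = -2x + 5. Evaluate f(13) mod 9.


f(13) = -21
-21 mod 9 = 6

6


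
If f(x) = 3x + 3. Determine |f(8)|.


27


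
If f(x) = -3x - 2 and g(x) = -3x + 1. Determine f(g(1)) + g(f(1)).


f(g(1)) = 4
g(f(1)) = 16
Sum = 20

20


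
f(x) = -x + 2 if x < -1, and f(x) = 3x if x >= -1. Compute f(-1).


-1 satisfies x >= -1
f(-1) = -3

-3


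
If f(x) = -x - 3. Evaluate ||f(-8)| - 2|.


f(-8) = 5
|5| = 5
|5 - 2| = 3

3


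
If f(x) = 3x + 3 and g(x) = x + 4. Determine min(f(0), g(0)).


f(0) = 3
g(0) = 4
min = 3

3


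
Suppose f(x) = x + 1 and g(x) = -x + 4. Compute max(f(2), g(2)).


3


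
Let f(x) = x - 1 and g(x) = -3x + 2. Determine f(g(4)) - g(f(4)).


f(g(4)) = -11
g(f(4)) = -7
Difference = -4

-4


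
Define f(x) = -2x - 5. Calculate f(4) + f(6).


-30


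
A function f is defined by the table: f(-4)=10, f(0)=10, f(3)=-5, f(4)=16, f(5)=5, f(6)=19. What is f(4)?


Reading from the table at x = 4

16


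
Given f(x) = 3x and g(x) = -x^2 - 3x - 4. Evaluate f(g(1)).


g(1) = -8
f(-8) = -24

-24


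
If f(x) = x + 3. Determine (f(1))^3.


f(1) = 4
(4)^3 = 64

64


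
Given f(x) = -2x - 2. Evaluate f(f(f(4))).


f(4) = -10
f(-10) = 18
f(18) = -38

-38


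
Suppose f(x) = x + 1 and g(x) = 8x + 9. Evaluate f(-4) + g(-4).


-26


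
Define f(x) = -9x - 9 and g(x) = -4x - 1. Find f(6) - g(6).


f(6) = -63
g(6) = -25
Difference = -38

-38


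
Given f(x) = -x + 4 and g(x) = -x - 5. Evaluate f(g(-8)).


g(-8) = 3
f(3) = 1

1


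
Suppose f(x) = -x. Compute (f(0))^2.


0


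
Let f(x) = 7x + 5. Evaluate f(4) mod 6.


f(4) = 33
33 mod 6 = 3

3


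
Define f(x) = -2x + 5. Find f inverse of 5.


Solve -2x + 5 = 5
x = (5 - 5) / (-2) = 0

0


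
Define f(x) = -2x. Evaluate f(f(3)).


12


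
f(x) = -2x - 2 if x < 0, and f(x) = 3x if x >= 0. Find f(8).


8 satisfies x >= 0
f(8) = 24

24


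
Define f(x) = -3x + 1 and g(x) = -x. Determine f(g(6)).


g(6) = -6
f(-6) = 19

19


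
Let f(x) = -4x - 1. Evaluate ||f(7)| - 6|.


f(7) = -29
|-29| = 29
|29 - 6| = 23

23


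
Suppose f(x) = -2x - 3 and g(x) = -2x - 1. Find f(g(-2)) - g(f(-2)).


-6


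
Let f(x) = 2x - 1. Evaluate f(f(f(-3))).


f(-3) = -7
f(-7) = -15
f(-15) = -31

-31


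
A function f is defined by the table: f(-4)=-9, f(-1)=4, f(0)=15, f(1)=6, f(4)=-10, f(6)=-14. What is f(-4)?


Reading from the table at x = -4

-9


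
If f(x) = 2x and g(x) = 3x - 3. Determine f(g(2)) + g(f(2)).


f(g(2)) = 6
g(f(2)) = 9
Sum = 15

15


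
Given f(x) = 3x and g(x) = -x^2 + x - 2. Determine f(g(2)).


g(2) = -4
f(-4) = -12

-12


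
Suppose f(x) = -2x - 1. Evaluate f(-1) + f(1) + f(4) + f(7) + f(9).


f(-1) = 1
f(1) = -3
f(4) = -9
f(7) = -15
f(9) = -19
Sum = -45

-45


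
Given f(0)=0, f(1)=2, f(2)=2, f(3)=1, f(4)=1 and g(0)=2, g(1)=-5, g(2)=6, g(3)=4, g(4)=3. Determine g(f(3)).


f(3) = 1
g(1) = -5

-5


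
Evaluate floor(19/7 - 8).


19/7 = 2.7143
2.7143 - 8 = -5.2857
floor(-5.2857) = -6

-6


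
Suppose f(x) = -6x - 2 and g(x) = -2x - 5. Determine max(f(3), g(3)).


f(3) = -20
g(3) = -11
max = -11

-11


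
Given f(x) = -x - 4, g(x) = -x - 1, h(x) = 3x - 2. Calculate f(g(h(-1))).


h(-1) = -5
g(-5) = 4
f(4) = -8

-8


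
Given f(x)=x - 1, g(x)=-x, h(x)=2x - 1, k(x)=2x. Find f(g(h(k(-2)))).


k(-2) = -4
h(-4) = -9
g(-9) = 9
f(9) = 8

8


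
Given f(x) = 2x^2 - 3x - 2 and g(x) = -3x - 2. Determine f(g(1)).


g(1) = -5
f(-5) = 2*(-5)^2 - 3*(-5) - 2 = 63

63


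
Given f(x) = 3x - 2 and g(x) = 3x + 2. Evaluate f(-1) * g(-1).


f(-1) = -5
g(-1) = -1
Product = 5

5


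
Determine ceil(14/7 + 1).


3


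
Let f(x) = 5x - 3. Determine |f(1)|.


f(1) = 2
|2| = 2

2


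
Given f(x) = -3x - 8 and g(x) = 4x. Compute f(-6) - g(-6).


34


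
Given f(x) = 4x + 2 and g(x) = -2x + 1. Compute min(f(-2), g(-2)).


f(-2) = -6
g(-2) = 5
min = -6

-6


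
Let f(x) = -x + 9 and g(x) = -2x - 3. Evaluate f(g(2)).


g(2) = -7
f(-7) = 16

16


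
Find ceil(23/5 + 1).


6


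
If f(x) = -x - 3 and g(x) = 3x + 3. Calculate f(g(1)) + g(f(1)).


f(g(1)) = -9
g(f(1)) = -9
Sum = -18

-18


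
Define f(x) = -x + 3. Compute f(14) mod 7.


f(14) = -11
-11 mod 7 = 3

3


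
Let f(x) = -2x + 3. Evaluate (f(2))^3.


-1


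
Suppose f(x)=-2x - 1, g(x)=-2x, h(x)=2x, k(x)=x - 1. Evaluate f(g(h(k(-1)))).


-17


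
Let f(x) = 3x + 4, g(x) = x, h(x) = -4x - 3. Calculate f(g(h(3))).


h(3) = -15
g(-15) = -15
f(-15) = -41

-41


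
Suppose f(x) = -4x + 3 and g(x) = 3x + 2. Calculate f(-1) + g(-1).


f(-1) = 7
g(-1) = -1
Sum = 6

6


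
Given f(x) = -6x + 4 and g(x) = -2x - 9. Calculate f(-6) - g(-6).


f(-6) = 40
g(-6) = 3
Difference = 37

37


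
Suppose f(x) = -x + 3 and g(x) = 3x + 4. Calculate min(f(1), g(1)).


f(1) = 2
g(1) = 7
min = 2

2


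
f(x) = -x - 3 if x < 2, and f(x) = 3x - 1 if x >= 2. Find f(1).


1 satisfies x < 2
f(1) = -4

-4


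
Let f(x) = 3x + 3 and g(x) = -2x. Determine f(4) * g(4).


-120


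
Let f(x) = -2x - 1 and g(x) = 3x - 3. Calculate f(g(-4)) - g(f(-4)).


f(g(-4)) = 29
g(f(-4)) = 18
Difference = 11

11


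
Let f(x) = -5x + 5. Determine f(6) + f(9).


-65


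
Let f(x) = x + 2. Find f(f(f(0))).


f(0) = 2
f(2) = 4
f(4) = 6

6


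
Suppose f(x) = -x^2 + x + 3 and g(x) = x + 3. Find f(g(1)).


g(1) = 4
f(4) = (-1)*(4)^2 + 1*(4) + 3 = -9

-9


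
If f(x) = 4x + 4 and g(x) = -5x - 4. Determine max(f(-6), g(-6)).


f(-6) = -20
g(-6) = 26
max = 26

26


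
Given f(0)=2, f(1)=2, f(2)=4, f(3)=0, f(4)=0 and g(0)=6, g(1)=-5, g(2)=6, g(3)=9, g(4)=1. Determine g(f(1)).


f(1) = 2
g(2) = 6

6


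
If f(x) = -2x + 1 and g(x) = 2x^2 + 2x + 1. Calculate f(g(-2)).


g(-2) = 5
f(5) = -9

-9


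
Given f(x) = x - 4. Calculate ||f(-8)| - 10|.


f(-8) = -12
|-12| = 12
|12 - 10| = 2

2


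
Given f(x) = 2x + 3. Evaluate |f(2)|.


f(2) = 7
|7| = 7

7


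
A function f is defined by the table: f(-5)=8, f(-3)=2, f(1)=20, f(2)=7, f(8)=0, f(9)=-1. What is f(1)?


Reading from the table at x = 1

20


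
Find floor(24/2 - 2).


24/2 = 12
12 - 2 = 10
floor(10) = 10

10


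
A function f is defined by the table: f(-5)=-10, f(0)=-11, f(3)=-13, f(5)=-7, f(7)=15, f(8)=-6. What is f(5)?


Reading from the table at x = 5

-7


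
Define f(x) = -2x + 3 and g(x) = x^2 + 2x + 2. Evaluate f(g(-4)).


-17


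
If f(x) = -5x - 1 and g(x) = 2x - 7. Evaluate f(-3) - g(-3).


f(-3) = 14
g(-3) = -13
Difference = 27

27


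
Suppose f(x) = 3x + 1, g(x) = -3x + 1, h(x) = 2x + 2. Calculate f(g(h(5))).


h(5) = 12
g(12) = -35
f(-35) = -104

-104


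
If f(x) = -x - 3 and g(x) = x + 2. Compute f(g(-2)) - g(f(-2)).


f(g(-2)) = -3
g(f(-2)) = 1
Difference = -4

-4


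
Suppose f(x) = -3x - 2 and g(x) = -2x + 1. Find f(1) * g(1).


f(1) = -5
g(1) = -1
Product = 5

5


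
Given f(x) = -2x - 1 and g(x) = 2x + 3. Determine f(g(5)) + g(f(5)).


f(g(5)) = -27
g(f(5)) = -19
Sum = -46

-46


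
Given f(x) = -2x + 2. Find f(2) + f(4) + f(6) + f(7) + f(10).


f(2) = -2
f(4) = -6
f(6) = -10
f(7) = -12
f(10) = -18
Sum = -48

-48


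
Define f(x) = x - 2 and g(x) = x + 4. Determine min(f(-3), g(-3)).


f(-3) = -5
g(-3) = 1
min = -5

-5


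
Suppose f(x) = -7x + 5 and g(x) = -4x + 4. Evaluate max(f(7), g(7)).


f(7) = -44
g(7) = -24
max = -24

-24


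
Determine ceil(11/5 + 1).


4


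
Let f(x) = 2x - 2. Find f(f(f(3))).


10


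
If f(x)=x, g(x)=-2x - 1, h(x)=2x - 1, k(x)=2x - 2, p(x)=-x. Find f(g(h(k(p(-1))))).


p(-1) = 1
k(1) = 0
h(0) = -1
g(-1) = 1
f(1) = 1

1


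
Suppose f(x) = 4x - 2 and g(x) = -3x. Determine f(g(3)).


g(3) = -9
f(-9) = -38

-38


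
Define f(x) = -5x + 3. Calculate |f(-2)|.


f(-2) = 13
|13| = 13

13


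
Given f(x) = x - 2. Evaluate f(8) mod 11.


f(8) = 6
6 mod 11 = 6

6


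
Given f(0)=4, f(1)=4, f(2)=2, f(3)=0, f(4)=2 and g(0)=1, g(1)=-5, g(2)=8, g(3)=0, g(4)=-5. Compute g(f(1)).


f(1) = 4
g(4) = -5

-5


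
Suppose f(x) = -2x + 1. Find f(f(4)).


f(4) = -7
f(-7) = 15

15


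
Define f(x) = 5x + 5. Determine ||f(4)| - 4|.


f(4) = 25
|25| = 25
|25 - 4| = 21

21


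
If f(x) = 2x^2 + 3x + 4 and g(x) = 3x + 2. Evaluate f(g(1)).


g(1) = 5
f(5) = 2*(5)^2 + 3*(5) + 4 = 69

69


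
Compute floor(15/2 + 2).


15/2 = 7.5
7.5 + 2 = 9.5
floor(9.5) = 9

9


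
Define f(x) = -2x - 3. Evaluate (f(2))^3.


f(2) = -7
(-7)^3 = -343

-343


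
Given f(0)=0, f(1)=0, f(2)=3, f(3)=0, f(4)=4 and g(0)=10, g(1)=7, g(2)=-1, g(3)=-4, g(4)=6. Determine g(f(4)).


6


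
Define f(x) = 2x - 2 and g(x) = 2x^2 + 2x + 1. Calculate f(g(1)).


g(1) = 5
f(5) = 8

8


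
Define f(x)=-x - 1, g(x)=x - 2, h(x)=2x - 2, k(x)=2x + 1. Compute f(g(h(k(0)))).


1


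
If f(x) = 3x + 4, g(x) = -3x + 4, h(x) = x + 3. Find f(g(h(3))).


h(3) = 6
g(6) = -14
f(-14) = -38

-38


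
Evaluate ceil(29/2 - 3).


29/2 = 14.5
14.5 - 3 = 11.5
ceil(11.5) = 12

12


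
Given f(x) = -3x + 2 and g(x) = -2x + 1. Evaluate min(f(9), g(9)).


f(9) = -25
g(9) = -17
min = -25

-25


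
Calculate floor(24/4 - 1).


24/4 = 6
6 - 1 = 5
floor(5) = 5

5


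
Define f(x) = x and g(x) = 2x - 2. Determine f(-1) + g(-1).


f(-1) = -1
g(-1) = -4
Sum = -5

-5


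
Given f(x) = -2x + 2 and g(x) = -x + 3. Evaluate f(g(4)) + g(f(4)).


f(g(4)) = 4
g(f(4)) = 9
Sum = 13

13


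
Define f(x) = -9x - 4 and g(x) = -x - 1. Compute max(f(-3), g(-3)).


f(-3) = 23
g(-3) = 2
max = 23

23


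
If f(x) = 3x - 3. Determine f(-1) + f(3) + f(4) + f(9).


33


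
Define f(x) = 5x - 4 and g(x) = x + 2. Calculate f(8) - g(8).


f(8) = 36
g(8) = 10
Difference = 26

26


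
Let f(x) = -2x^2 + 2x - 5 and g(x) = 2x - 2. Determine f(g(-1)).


g(-1) = -4
f(-4) = (-2)*(-4)^2 + 2*(-4) - 5 = -45

-45


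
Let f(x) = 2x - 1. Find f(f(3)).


f(3) = 5
f(5) = 9

9


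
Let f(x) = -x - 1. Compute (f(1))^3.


f(1) = -2
(-2)^3 = -8

-8


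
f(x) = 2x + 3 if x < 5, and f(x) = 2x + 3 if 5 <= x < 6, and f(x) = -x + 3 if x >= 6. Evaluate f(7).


7 satisfies x >= 6
f(7) = -4

-4


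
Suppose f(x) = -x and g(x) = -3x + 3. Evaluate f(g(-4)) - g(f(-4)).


f(g(-4)) = -15
g(f(-4)) = -9
Difference = -6

-6
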